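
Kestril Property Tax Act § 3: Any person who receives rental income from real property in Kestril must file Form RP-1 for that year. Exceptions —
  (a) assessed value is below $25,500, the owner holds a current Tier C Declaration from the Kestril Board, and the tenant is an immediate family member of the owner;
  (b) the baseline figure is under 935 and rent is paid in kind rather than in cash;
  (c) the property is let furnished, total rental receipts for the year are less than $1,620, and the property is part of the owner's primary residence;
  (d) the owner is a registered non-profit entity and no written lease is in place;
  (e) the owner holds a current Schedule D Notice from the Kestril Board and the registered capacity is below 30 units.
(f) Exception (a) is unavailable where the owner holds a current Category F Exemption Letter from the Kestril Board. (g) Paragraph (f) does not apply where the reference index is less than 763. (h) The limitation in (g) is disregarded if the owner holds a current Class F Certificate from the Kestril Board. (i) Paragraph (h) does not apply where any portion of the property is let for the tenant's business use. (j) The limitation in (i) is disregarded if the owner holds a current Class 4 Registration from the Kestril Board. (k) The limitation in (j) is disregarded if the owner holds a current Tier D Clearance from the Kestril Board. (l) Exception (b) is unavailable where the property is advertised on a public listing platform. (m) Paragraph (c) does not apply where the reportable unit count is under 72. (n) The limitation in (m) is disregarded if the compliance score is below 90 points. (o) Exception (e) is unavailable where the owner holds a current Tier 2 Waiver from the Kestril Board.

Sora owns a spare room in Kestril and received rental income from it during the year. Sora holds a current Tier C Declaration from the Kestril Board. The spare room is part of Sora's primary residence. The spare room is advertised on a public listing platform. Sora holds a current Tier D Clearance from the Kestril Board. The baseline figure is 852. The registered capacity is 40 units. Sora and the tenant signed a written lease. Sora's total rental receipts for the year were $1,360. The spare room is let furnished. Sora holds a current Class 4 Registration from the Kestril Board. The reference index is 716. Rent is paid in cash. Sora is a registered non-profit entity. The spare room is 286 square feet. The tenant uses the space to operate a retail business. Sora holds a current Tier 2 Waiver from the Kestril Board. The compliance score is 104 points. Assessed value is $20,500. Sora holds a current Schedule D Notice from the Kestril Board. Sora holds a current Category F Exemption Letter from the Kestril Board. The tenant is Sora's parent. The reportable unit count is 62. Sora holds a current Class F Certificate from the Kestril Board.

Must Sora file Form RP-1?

No — exception (a) applies; Sora is not required to file Form RP-1.

Exception (a)'s conditions are all satisfied: assessed value is $20,500, below the $25,500 limit; a current Tier C Declaration is held; the tenant is an immediate family member. Applying paragraphs (f)–(k): (f) operates (a current Category F Exemption Letter is held), but is set aside by (g): (g) operates against (f): the reference index is 716, less than the 763 limit. (h) is engaged (a current Class F Certificate is held), but is overridden by (i): (i) operates against (h): the space is let for business use. (j) is engaged (a current Class 4 Registration is held), but is displaced by (k): (k) is triggered — a current Tier D Clearance is held. Exception (a) stands.
Exception (b) does not apply: rent is paid in cash.
Exception (c) is satisfied on its face — the property is let furnished; total rental receipts for the year are $1,360, less than the $1,620 limit; the spare room is part of the primary residence. Turning to paragraphs (m)–(n): (m) operates against (c): the reportable unit count is 62, under the 72 limit. (n) is not triggered (the compliance score is 104 points, not below 90 points), so (m) stands. Exception (c) does not apply.
Exception (d) does not apply: a written lease is in place.
Exception (e) does not apply: the registered capacity is 40 units, not below 30 units.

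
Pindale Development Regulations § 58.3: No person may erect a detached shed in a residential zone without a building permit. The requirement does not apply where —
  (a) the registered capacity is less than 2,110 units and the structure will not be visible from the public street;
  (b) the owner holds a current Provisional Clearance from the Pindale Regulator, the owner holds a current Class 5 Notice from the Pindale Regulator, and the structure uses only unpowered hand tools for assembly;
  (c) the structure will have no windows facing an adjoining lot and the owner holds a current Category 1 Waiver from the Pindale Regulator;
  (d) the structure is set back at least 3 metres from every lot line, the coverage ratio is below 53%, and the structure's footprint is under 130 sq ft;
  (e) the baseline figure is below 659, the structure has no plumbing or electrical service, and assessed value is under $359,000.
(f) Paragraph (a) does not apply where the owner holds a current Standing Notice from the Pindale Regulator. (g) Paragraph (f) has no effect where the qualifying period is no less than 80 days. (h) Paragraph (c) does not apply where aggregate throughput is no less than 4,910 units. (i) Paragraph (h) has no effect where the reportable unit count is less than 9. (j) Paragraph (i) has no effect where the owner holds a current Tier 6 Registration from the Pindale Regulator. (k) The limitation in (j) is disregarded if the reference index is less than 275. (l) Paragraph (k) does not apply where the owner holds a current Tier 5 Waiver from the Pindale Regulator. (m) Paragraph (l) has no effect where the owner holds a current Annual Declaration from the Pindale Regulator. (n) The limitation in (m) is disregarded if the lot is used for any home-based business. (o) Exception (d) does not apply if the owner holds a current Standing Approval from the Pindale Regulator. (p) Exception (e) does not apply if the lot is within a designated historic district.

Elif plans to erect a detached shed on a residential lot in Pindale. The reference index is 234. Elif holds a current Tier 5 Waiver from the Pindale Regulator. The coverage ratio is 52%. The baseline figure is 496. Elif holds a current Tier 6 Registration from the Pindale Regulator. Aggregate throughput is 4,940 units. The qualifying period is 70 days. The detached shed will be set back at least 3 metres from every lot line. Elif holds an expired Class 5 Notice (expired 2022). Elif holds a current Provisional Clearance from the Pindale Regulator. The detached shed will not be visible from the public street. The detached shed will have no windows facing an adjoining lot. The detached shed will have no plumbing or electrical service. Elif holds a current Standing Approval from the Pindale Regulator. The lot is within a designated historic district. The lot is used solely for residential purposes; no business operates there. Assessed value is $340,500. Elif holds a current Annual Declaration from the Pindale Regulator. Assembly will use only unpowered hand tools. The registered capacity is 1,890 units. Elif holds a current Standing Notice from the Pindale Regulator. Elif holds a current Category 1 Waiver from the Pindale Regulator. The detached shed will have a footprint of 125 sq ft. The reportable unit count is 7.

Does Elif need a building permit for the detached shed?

No — exception (c) applies; Elif does not need a building permit.

Exception (a)'s conditions are all satisfied: the registered capacity is 1,890 units, less than the 2,110 units limit; the structure will not be visible from the street. However, paragraphs (f)–(g) must be considered: (f) operates — a current Standing Notice is held. (g), which would lift (f), does not operate here — the qualifying period is 70 days, short of 80 days. (a) is therefore removed.
Exception (b) fails — the Class 5 Notice is not current.
All of (c)'s requirements are met (no windows face an adjoining lot; a current Category 1 Waiver is held). Considering the limiting provisions: (h) would limit (c) — aggregate throughput is 4,940 units, meeting the 4,910 units threshold — but (i) sets (h) aside: (i) operates against (h): the reportable unit count is 7, less than the 9 limit. (j) is triggered (a current Tier 6 Registration is held), but is displaced by (k): (k) operates against (j): the reference index is 234, less than the 275 limit. (l) operates (a current Tier 5 Waiver is held), but is itself disapplied by (m): (m) operates against (l): a current Annual Declaration is held. (n), which would lift (m), is not triggered — the lot is solely residential. So (c) applies.
Exception (d): the setback is at least 3 m on every side; the coverage ratio is 52%, below the 53% limit; the structure's footprint is 125 sq ft, under the 130 sq ft limit — every condition holds. But applying paragraph (o): (o) is engaged — a current Standing Approval is held. (d) is therefore removed.
All of (e)'s requirements are met (the baseline figure is 496, below the 659 limit; there is no plumbing or electrical service; assessed value is $340,500, under the $359,000 limit). But applying paragraph (p): (p) operates against (e): the lot is in a historic district. Exception (e) does not apply.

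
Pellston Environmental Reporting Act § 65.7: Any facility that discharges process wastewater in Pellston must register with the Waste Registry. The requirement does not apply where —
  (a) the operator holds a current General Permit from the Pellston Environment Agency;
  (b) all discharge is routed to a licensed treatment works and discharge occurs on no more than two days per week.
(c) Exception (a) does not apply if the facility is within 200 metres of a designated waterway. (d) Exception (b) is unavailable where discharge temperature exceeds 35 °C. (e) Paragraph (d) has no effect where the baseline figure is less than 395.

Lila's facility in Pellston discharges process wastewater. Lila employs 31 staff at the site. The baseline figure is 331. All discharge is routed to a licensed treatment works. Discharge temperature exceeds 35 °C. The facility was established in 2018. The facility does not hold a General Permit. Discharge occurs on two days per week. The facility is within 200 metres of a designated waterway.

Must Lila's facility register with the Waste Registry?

No — exception (b) applies; Lila's facility is not required to register with the Waste Registry.

Exception (a) fails — no General Permit is held.
All of (b)'s requirements are met (discharge is routed to a licensed treatment works; discharge occurs on no more than two days per week). As to paragraphs (d)–(e): (d) would limit (b) — discharge temperature exceeds 35 °C — but (e) sets (d) aside: (e) operates — the baseline figure is 331, less than the 395 limit. (b) remains available.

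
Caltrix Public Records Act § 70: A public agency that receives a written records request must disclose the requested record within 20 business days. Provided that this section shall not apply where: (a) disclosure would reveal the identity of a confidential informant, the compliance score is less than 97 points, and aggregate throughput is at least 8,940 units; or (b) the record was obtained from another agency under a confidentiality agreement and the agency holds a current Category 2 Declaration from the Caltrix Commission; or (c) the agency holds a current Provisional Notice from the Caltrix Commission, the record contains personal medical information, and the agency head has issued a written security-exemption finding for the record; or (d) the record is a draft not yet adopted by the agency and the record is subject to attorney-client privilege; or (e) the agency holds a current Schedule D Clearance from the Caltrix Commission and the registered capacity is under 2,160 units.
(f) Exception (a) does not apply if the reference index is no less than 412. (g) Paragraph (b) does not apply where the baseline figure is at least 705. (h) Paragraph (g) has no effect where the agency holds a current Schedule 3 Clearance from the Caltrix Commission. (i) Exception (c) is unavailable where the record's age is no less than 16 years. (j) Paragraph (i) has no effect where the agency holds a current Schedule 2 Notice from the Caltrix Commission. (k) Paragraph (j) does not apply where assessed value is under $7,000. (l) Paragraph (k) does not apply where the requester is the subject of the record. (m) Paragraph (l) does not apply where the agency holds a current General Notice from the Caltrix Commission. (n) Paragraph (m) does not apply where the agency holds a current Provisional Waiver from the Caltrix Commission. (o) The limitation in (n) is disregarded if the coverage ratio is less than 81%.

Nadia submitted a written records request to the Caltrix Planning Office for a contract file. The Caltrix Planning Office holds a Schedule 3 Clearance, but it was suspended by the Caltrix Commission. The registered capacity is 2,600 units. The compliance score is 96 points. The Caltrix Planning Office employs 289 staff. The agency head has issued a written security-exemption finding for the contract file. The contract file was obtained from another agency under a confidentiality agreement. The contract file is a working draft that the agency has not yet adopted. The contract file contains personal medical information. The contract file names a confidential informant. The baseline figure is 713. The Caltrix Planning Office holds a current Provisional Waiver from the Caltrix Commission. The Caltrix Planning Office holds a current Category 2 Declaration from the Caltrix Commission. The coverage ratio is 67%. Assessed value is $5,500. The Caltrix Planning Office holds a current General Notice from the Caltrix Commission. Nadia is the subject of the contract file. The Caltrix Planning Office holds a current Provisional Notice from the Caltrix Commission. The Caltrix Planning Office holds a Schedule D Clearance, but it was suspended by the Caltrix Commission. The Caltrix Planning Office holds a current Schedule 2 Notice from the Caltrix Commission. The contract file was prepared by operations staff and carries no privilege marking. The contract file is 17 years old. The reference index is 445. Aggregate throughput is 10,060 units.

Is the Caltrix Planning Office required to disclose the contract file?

All of (a)'s requirements are met (the contract file names a confidential informant; the compliance score is 96 points, less than the 97 points limit; aggregate throughput is 10,060 units, meeting the 8,940 units threshold). But: (f) is triggered — the reference index is 445, meeting the 412 threshold. So (a) is unavailable.
All of (b)'s requirements are met (the contract file was obtained under a confidentiality agreement; a current Category 2 Declaration is held). But: (g) operates against (b): the baseline figure is 713, meeting the 705 threshold. (h), which would lift (g), is not triggered — no current Schedule 3 Clearance is held. Exception (b) does not apply.
Exception (c)'s conditions are all satisfied: a current Provisional Notice is held; the contract file contains personal medical information; a written security-exemption finding has been issued. Turning to paragraphs (i)–(o): (i) operates against (c): the record's age is 17 years, meeting the 16 years threshold. (j) would limit (i) — a current Schedule 2 Notice is held — but (k) sets (j) aside: (k) is engaged — assessed value is $5,500, under the $7,000 limit. (l) would limit (k) — Nadia is the subject of the contract file — but (m) sets (l) aside: (m) operates against (l): a current General Notice is held. (n) is engaged (a current Provisional Waiver is held), but is itself disapplied by (o): (o) is triggered — the coverage ratio is 67%, less than the 81% limit. (c) is therefore removed.
Exception (d) requires that the record is subject to attorney-client privilege; but the contract file carries no privilege marking, so (d) is unavailable.
Exception (e) does not apply: no current Schedule D Clearance is held.
No exception is made out. the Caltrix Planning Office falls within the general rule.

Yes — the Caltrix Planning Office must disclose the contract file.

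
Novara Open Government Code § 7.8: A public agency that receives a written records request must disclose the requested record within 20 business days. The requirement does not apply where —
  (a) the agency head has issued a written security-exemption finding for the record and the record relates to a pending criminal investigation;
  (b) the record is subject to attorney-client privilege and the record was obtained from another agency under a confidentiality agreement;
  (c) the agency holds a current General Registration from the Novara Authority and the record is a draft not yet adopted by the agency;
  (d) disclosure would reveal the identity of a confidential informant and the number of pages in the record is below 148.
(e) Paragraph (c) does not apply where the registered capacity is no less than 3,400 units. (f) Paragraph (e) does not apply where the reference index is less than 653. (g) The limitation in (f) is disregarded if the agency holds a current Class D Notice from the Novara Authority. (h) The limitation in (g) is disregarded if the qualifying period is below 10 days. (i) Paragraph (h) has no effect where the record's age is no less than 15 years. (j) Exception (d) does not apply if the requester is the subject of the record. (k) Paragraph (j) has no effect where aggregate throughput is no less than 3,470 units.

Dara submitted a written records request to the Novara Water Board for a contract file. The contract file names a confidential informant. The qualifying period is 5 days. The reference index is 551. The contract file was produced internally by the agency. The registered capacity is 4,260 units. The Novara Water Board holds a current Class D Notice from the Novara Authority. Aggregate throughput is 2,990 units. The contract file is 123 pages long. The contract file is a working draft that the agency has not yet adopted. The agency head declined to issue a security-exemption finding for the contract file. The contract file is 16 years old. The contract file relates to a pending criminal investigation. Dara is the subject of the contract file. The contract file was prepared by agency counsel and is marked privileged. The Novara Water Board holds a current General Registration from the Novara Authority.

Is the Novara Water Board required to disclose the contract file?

Yes — the Novara Water Board must disclose the contract file.

Exception (a) requires that the agency head has issued a written security-exemption finding for the record; but the agency head declined to issue a security-exemption finding, so (a) is unavailable.
Exception (b) requires that the record was obtained from another agency under a confidentiality agreement; but the contract file was produced internally, so (b) is unavailable.
Exception (c): a current General Registration is held; the contract file is an unadopted draft — every condition holds. But: (e) applies — the registered capacity is 4,260 units, meeting the 3,400 units threshold. (f) would limit (e) — the reference index is 551, less than the 653 limit — but (g) sets (f) aside: (g) operates — a current Class D Notice is held. (h) applies (the qualifying period is 5 days, below the 10 days limit), but yields to (i): (i) applies — the record's age is 16 years, meeting the 15 years threshold. (c) is therefore removed.
Exception (d)'s conditions are all satisfied: the contract file names a confidential informant; the number of pages in the record is 123, below the 148 limit. However, paragraphs (j)–(k) must be considered: (j) operates — Dara is the subject of the contract file. (k), which would lift (j), does not operate here — aggregate throughput is 2,990 units, short of 3,470 units. (d) is therefore removed.
No exception displaces § 7.8.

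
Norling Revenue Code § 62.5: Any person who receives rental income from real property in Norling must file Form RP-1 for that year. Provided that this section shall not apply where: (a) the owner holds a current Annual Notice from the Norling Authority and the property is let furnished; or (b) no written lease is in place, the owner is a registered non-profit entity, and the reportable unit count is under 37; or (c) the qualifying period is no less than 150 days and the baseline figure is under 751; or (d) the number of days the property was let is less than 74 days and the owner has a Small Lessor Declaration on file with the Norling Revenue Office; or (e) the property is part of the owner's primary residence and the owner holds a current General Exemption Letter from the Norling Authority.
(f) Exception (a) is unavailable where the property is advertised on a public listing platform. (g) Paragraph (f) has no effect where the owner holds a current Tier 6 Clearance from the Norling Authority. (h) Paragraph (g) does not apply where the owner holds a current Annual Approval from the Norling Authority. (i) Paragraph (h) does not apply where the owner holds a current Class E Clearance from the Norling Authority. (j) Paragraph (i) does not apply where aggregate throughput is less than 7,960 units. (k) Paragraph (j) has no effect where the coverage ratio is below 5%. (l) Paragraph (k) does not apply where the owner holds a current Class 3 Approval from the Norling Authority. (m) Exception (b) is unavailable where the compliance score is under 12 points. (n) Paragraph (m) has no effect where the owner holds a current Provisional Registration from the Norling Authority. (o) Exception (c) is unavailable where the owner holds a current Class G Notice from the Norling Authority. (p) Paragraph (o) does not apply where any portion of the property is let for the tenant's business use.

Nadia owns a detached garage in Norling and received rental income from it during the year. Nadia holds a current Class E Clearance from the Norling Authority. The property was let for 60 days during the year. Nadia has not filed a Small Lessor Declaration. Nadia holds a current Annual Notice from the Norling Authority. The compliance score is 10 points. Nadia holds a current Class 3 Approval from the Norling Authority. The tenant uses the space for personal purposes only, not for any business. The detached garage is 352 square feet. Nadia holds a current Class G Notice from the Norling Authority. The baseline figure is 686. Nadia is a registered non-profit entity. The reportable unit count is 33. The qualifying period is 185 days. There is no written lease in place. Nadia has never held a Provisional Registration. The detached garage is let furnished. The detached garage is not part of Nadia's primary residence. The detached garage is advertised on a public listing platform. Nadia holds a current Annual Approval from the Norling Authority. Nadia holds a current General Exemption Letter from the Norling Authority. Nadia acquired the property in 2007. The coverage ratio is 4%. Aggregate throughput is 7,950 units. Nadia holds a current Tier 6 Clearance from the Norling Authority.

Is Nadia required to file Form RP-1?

All of (a)'s requirements are met (a current Annual Notice is held; the property is let furnished). But applying paragraphs (f)–(l): (f) applies — the property is publicly advertised. (g) would limit (f) — a current Tier 6 Clearance is held — but (h) sets (g) aside: (h) operates against (g): a current Annual Approval is held. (i) operates (a current Class E Clearance is held), but yields to (j): (j) operates against (i): aggregate throughput is 7,950 units, less than the 7,960 units limit. (k) would limit (j) — the coverage ratio is 4%, below the 5% limit — but (l) sets (k) aside: (l) operates — a current Class 3 Approval is held. (a) is therefore removed.
Exception (b): there is no written lease; Nadia is a registered non-profit; the reportable unit count is 33, under the 37 limit — every condition holds. But applying paragraphs (m)–(n): (m) operates — the compliance score is 10 points, under the 12 points limit. (n), which would lift (m), does not operate here — no current Provisional Registration is held. So (b) is unavailable.
Exception (c)'s conditions are all satisfied: the qualifying period is 185 days, meeting the 150 days threshold; the baseline figure is 686, under the 751 limit. But: (o) operates — a current Class G Notice is held. (p) does not operate here (the space is used for personal purposes only), so (o) stands. Exception (c) does not apply.
Exception (d) fails — no Small Lessor Declaration is on file.
Exception (e) does not apply: the detached garage is not part of the primary residence.
None of the exceptions is available; § 62.5 applies in full.

Yes — Nadia must file Form RP-1.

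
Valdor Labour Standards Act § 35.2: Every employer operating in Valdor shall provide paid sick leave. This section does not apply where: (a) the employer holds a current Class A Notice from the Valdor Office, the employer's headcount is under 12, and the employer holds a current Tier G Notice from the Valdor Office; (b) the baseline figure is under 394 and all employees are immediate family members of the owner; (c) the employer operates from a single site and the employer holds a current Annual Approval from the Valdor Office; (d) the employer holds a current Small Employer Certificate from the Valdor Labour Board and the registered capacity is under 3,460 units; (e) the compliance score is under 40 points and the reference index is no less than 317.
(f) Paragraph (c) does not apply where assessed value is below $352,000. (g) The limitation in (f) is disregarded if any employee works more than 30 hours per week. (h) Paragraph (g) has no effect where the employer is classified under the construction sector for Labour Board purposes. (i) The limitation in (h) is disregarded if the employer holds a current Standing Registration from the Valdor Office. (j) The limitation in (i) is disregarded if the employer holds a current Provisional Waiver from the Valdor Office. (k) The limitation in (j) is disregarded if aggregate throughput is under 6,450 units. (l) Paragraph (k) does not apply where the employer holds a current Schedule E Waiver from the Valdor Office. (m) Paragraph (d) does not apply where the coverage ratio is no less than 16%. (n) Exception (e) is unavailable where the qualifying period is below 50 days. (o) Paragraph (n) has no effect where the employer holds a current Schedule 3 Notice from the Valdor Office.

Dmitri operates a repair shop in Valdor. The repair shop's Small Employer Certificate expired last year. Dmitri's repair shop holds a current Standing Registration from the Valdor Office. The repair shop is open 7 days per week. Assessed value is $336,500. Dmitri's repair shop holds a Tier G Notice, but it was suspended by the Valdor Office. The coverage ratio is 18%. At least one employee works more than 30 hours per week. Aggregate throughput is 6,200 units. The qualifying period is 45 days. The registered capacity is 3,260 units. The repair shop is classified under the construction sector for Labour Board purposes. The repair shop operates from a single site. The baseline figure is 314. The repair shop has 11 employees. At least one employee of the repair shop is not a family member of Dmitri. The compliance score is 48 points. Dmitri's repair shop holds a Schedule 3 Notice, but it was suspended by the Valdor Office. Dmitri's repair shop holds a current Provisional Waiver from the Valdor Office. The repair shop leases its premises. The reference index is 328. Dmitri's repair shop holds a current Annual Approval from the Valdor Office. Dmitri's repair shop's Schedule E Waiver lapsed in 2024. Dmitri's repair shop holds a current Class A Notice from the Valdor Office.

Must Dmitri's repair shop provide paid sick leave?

Exception (a) fails — the Tier G Notice is not current.
Exception (b) does not apply: at least one employee is not a family member.
Exception (c)'s conditions are all satisfied: the employer operates from a single site; a current Annual Approval is held. Under paragraphs (f)–(l): (f) would limit (c) — assessed value is $336,500, below the $352,000 limit — but (g) sets (f) aside: (g) operates against (f): at least one employee exceeds 30 hours/week. (h) would limit (g) — the repair shop is classified under the construction sector — but (i) sets (h) aside: (i) operates against (h): a current Standing Registration is held. (j) would limit (i) — a current Provisional Waiver is held — but (k) sets (j) aside: (k) operates against (j): aggregate throughput is 6,200 units, under the 6,450 units limit. (l), which would lift (k), is inapplicable — there is no Schedule E Waiver in force. (c) remains available.
Exception (d) fails — the Small Employer Certificate has expired.
Exception (e) fails — the compliance score is 48 points, not under 40 points.

No — exception (c) applies; Dmitri's repair shop is not required to provide paid sick leave.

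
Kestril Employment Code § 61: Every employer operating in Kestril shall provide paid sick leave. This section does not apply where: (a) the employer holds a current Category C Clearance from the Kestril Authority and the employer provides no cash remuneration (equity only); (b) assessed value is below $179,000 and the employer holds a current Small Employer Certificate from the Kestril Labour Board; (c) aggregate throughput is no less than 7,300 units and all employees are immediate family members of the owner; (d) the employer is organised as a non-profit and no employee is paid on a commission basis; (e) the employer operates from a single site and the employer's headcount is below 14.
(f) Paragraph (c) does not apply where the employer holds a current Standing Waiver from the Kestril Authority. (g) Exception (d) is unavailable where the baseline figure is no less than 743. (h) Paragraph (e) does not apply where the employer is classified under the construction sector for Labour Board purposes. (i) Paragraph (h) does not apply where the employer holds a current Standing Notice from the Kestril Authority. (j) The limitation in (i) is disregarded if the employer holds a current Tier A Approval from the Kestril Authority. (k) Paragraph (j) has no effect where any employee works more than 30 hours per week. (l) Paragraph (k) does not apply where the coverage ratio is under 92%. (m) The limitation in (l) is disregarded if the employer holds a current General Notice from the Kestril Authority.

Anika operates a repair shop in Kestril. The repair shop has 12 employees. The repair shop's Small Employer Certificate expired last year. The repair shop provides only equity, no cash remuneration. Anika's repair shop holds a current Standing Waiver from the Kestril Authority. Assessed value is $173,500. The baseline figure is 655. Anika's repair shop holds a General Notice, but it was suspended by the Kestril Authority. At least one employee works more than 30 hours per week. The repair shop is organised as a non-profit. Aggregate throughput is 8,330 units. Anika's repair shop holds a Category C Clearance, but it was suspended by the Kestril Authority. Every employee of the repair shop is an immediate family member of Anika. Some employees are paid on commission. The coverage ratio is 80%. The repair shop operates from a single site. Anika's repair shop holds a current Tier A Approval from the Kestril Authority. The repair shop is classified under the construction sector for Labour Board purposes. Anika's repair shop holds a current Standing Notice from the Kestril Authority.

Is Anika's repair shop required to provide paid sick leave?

Exception (a) fails — no current Category C Clearance is held.
Exception (b) fails — the Small Employer Certificate has expired.
Exception (c)'s conditions are all satisfied: aggregate throughput is 8,330 units, meeting the 7,300 units threshold; every employee is an immediate family member. Turning to paragraph (f): (f) is triggered — a current Standing Waiver is held. Exception (c) does not apply.
Exception (d) requires that no employee is paid on a commission basis; but some employees are paid on commission, so (d) is unavailable.
Exception (e)'s conditions are all satisfied: the employer operates from a single site; the employer's headcount is 12, below the 14 limit. But applying paragraphs (h)–(m): (h) operates against (e): the repair shop is classified under the construction sector. (i) is triggered (a current Standing Notice is held), but is displaced by (j): (j) operates against (i): a current Tier A Approval is held. (k) would limit (j) — at least one employee exceeds 30 hours/week — but (l) sets (k) aside: (l) operates — the coverage ratio is 80%, under the 92% limit. (m), which would lift (l), is inapplicable — the General Notice is not current. So (e) is unavailable.
None of the exceptions is available; § 61 applies in full.

Yes — Anika's repair shop must provide paid sick leave.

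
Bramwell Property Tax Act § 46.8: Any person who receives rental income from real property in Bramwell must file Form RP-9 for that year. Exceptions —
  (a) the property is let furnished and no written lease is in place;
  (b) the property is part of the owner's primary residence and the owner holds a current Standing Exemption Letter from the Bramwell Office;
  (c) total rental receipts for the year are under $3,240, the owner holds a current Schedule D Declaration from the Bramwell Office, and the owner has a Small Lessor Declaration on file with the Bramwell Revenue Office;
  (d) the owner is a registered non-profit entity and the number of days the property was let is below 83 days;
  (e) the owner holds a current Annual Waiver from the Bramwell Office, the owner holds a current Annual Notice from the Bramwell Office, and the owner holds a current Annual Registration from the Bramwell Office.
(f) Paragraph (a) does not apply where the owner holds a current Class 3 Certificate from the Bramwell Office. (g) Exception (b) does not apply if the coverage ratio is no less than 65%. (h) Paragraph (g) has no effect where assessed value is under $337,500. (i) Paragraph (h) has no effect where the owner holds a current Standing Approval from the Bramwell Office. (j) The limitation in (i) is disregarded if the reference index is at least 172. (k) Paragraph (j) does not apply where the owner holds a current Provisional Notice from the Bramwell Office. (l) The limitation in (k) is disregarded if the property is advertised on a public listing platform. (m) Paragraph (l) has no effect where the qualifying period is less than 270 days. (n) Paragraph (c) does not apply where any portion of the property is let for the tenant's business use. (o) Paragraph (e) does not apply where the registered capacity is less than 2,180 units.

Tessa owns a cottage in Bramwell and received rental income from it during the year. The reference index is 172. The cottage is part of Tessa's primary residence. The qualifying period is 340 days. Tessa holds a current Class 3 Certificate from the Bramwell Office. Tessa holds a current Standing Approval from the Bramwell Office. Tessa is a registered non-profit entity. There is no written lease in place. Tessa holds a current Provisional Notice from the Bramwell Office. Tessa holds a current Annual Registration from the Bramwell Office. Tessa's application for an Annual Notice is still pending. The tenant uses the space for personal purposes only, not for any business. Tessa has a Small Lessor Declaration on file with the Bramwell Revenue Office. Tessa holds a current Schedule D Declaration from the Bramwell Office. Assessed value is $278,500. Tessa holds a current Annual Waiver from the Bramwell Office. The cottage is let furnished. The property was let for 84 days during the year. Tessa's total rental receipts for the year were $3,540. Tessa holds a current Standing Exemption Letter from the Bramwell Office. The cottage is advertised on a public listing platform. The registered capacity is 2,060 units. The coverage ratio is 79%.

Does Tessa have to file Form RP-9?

No — exception (b) applies; Tessa is not required to file Form RP-9.

Exception (a) is satisfied on its face — the property is let furnished; there is no written lease. But applying paragraph (f): (f) applies — a current Class 3 Certificate is held. So (a) is unavailable.
All of (b)'s requirements are met (the cottage is part of the primary residence; a current Standing Exemption Letter is held). Applying paragraphs (g)–(m): (g) is triggered (the coverage ratio is 79%, meeting the 65% threshold), but is overridden by (h): (h) operates against (g): assessed value is $278,500, under the $337,500 limit. (i) applies (a current Standing Approval is held), but is displaced by (j): (j) operates against (i): the reference index is 172, meeting the 172 threshold. (k) would limit (j) — a current Provisional Notice is held — but (l) sets (k) aside: (l) operates — the property is publicly advertised. (m) is inapplicable (the qualifying period is 340 days, not less than 270 days), so (l) stands. Exception (b) stands.
Exception (c) requires that total rental receipts for the year are under $3,240; but total rental receipts for the year are $3,540, not under $3,240, so (c) is unavailable.
Exception (d) does not apply: the number of days the property was let is 84 days, not below 83 days.
Exception (e) fails — the Annual Notice is not current.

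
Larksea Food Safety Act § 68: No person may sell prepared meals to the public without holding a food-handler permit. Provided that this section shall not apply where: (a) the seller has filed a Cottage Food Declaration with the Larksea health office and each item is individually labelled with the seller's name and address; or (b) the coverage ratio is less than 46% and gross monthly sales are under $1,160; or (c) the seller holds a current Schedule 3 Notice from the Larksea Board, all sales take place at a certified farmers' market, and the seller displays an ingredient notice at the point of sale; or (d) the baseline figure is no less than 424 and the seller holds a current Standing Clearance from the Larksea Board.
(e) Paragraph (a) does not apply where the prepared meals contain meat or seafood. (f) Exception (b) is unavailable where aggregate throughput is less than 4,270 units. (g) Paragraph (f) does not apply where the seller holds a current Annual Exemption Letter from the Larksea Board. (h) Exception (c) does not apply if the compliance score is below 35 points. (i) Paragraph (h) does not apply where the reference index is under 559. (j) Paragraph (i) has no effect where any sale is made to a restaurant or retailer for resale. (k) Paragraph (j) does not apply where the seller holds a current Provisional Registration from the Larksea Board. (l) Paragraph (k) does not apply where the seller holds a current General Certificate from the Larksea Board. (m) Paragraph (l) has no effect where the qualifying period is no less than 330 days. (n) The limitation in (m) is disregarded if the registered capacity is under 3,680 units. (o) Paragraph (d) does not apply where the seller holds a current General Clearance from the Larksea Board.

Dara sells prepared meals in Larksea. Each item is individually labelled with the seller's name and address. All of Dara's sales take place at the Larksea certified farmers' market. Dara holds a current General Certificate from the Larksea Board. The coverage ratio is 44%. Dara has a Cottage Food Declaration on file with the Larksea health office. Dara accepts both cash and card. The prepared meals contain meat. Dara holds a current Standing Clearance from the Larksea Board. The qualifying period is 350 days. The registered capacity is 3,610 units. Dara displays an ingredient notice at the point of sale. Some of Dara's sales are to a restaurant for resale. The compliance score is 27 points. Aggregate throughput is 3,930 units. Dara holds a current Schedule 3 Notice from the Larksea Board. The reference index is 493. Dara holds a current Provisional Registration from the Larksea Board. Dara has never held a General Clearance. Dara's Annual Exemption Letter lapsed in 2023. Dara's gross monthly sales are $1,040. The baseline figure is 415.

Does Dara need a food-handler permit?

Yes — Dara must hold a food-handler permit.

Exception (a)'s conditions are all satisfied: a Cottage Food Declaration is on file; items are individually labelled. Turning to paragraph (e): (e) is triggered — the prepared meals contain meat. So (a) is unavailable.
All of (b)'s requirements are met (the coverage ratio is 44%, less than the 46% limit; gross monthly sales are $1,040, under the $1,160 limit). However, paragraphs (f)–(g) must be considered: (f) is triggered — aggregate throughput is 3,930 units, less than the 4,270 units limit. (g) is not triggered (no current Annual Exemption Letter is held), so (f) stands. So (b) is unavailable.
All of (c)'s requirements are met (a current Schedule 3 Notice is held; all sales are at a certified farmers' market; an ingredient notice is displayed). Turning to paragraphs (h)–(n): (h) operates against (c): the compliance score is 27 points, below the 35 points limit. (i) is triggered (the reference index is 493, under the 559 limit), but is set aside by (j): (j) operates against (i): some sales are to a restaurant for resale. (k) is engaged (a current Provisional Registration is held), but is set aside by (l): (l) operates against (k): a current General Certificate is held. (m) would limit (l) — the qualifying period is 350 days, meeting the 330 days threshold — but (n) sets (m) aside: (n) applies — the registered capacity is 3,610 units, under the 3,680 units limit. So (c) is unavailable.
Exception (d) does not apply: the baseline figure is 415, short of 424.
No exception applies. The general rule governs.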